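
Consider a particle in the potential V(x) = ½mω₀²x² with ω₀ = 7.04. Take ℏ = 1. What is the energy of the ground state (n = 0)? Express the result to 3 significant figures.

E = 3.52

The oscillator eigenvalues are E_n = ℏω₀(n + ½), so E_0 = 7.04 × 0.5 = 3.520.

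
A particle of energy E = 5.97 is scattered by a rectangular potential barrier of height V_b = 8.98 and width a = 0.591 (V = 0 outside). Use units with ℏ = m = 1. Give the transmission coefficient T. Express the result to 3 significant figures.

T = 0.180

Since E < V_b the interior solution is evanescent with decay constant κ = √(2m(V_b − E))/ℏ = 2.454.
κa = 1.450, sinh(κa) = 2.014.
Matching ψ, ψ′ at both faces gives T = [1 + V_b² sinh²(κa) / (4E(V_b − E))]⁻¹ = 1/5.552 = 0.180.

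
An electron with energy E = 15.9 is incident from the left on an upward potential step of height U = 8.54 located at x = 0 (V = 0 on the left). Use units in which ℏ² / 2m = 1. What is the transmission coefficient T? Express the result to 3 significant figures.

T = 0.964

On each side the TISE gives plane waves with k = √(2m(E − V))/ℏ: k₁ = √(2·½·15.9) = 3.987, k₂ = √(2·½·7.36) = 2.713.
Matching ψ and ψ′ at x = 0 gives r = (k₁ − k₂)/(k₁ + k₂), so R = r² = 0.03618 and T = 1 − R = 0.9638.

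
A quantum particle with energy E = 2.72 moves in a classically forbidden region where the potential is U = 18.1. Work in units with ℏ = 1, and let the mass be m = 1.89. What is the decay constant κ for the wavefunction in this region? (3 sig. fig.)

κ = 7.62

Since E < U the TISE in this region is ψ'' = κ²ψ with κ = √(2m(U − E))/ℏ.
κ = √(2 × 1.89 × 15.38) = 7.625.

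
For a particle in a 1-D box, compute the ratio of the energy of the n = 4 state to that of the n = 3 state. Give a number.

1.77778

Since E_n ∝ n², the ratio is (4/3)² = 1.77778.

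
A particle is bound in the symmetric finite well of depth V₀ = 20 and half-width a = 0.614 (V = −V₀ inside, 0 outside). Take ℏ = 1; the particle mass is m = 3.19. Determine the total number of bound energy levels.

N = 5

Define the well-strength parameter z₀ = (a/ℏ)√(2mV₀) = 0.614 × √(2·3.19·20) = 6.936.
The even/odd transcendental equations gain one root per π/2 in z₀, giving N = 1 + ⌊2z₀/π⌋ = 1 + ⌊4.415⌋ = 5.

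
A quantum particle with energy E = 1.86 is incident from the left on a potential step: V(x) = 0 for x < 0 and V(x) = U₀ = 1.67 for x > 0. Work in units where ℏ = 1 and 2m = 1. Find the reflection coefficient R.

R = 0.266

The wavenumbers are k₁ = √(2mE)/ℏ = 1.364 on the left and k₂ = √(2m(E − U₀))/ℏ = 0.4359 on the right.
Continuity of ψ and ψ′ at the step yields the reflection amplitude r = (k₁ − k₂)/(k₁ + k₂) = 0.5156; thus R = |r|² = 0.2658, T = 0.7342.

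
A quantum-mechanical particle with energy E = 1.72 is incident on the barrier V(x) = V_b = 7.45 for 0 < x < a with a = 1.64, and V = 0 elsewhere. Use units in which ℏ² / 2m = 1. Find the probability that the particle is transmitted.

T = 0.00111

Since E < V_b the interior solution is evanescent with decay constant κ = √(2m(V_b − E))/ℏ = 2.394.
κa = 3.926, sinh(κa) = 25.34.
Matching ψ, ψ′ at both faces gives T = [1 + V_b² sinh²(κa) / (4E(V_b − E))]⁻¹ = 1/904.7 = 0.00111.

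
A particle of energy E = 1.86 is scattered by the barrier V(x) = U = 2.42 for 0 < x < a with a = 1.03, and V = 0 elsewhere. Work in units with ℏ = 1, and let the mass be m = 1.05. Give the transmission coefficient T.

T = 0.277

E < U: inside the barrier ψ ∝ e^{±κx} with κ = √(2m(U − E))/ℏ = 1.084.
κa = 1.117, sinh(κa) = 1.364.
The exact tunnelling result is T⁻¹ = 1 + U² sinh²(κa) / [4E(U − E)] = 3.616, so T = 0.277.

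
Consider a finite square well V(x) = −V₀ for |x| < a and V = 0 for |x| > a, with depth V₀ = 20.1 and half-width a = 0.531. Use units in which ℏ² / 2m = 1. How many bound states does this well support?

N = 2

The dimensionless depth is z₀ = a√(2mV₀)/ℏ = 0.531 × √(20.10) = 2.381.
The even/odd transcendental equations gain one root per π/2 in z₀, giving N = 1 + ⌊2z₀/π⌋ = 1 + ⌊1.516⌋ = 2.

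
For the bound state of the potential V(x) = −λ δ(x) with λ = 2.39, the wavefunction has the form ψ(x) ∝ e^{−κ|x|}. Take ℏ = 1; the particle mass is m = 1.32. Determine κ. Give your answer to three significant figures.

κ = 3.15

Integrating the TISE across x = 0 gives the cusp condition ψ'(0⁺) − ψ'(0⁻) = −(2mλ/ℏ²)ψ(0).
With ψ ∝ e^{−κ|x|} this yields −2κ = −2mλ/ℏ², so κ = mλ/ℏ² = 3.155.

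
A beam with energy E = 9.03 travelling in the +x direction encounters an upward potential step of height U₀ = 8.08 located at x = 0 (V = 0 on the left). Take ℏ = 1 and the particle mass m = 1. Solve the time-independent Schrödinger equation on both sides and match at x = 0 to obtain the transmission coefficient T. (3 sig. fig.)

T = 0.740

On each side the TISE gives plane waves with k = √(2m(E − V))/ℏ: k₁ = √(2·1·9.03) = 4.250, k₂ = √(2·1·0.95) = 1.378.
Continuity of ψ and ψ′ at the step yields the reflection amplitude r = (k₁ − k₂)/(k₁ + k₂) = 0.5102; thus R = |r|² = 0.2603, T = 0.7397.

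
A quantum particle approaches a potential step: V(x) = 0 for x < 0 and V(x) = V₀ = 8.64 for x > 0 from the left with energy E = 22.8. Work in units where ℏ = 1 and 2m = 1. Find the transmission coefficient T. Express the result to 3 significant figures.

The wavenumbers are k₁ = √(2mE)/ℏ = 4.775 on the left and k₂ = √(2m(E − V₀))/ℏ = 3.763 on the right.
Matching ψ and ψ′ at x = 0 gives r = (k₁ − k₂)/(k₁ + k₂), so R = r² = 0.01405 and T = 1 − R = 0.9860.

T = 0.986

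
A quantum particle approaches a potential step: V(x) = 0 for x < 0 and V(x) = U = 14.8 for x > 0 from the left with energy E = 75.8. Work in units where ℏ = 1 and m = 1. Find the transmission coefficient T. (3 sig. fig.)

T = 0.997

The wavenumbers are k₁ = √(2mE)/ℏ = 12.31 on the left and k₂ = √(2m(E − U))/ℏ = 11.05 on the right.
Continuity of ψ and ψ′ at the step yields the reflection amplitude r = (k₁ − k₂)/(k₁ + k₂) = 0.05425; thus R = |r|² = 0.002943, T = 0.9971.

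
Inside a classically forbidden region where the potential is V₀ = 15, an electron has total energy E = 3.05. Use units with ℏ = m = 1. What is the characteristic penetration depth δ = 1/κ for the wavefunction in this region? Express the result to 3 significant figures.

δ = 0.205

Since E < V₀ the TISE in this region is ψ'' = κ²ψ with κ = √(2m(V₀ − E))/ℏ.
κ = √(2 × 1 × 11.95) = 4.889. The penetration depth is δ = 1/κ = 0.205.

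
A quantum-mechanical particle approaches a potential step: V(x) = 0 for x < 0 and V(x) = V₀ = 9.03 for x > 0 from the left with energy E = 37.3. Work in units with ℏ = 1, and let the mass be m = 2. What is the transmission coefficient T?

The wavenumbers are k₁ = √(2mE)/ℏ = 12.21 on the left and k₂ = √(2m(E − V₀))/ℏ = 10.63 on the right.
Continuity of ψ and ψ′ at the step yields the reflection amplitude r = (k₁ − k₂)/(k₁ + k₂) = 0.06919; thus R = |r|² = 0.004787, T = 0.9952.

T = 0.995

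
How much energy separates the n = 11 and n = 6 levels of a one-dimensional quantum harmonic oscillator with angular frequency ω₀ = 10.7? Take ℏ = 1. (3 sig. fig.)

ΔE = 53.5

E_n = ℏω₀(n + ½), so ΔE = (11 − 6) ℏω₀ = 5 × 10.7 = 53.50.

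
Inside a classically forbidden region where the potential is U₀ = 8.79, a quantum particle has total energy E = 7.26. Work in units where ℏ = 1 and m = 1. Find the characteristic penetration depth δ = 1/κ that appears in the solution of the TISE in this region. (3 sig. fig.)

δ = 0.572

Since E < U₀ the TISE in this region is ψ'' = κ²ψ with κ = √(2m(U₀ − E))/ℏ.
κ = √(2 × 1 × 1.53) = 1.749. The penetration depth is δ = 1/κ = 0.572.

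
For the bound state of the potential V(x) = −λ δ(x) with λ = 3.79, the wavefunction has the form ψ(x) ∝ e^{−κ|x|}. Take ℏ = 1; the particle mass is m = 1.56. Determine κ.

Integrating the TISE across x = 0 gives the cusp condition ψ'(0⁺) − ψ'(0⁻) = −(2mλ/ℏ²)ψ(0).
With ψ ∝ e^{−κ|x|} this yields −2κ = −2mλ/ℏ², so κ = mλ/ℏ² = 5.912.

κ = 5.91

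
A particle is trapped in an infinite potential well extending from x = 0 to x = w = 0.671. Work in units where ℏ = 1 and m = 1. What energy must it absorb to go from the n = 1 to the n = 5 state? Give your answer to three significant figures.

E_n = n²π²ℏ²/(2mw²), so ΔE = (5² − 1²) π²ℏ²/(2mw²).
ΔE = 24 × π² / (2 × 1 × 0.671²) = 263.0.

ΔE = 263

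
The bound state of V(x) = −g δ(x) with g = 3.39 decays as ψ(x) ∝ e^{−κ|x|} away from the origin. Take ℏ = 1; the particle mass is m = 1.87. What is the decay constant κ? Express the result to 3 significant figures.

Integrating the TISE across x = 0 gives the cusp condition ψ'(0⁺) − ψ'(0⁻) = −(2mg/ℏ²)ψ(0).
With ψ ∝ e^{−κ|x|} this yields −2κ = −2mg/ℏ², so κ = mg/ℏ² = 6.339.

κ = 6.34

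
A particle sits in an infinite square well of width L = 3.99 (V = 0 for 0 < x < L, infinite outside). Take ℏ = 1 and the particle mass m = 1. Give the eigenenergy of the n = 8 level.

E = 19.8

The infinite-well eigenfunctions ψ_n = √(2/L) sin(nπx/L) vanish at both walls, giving E_n = n²π²ℏ²/(2mL²).
E_8 = 8² × π² / (2 × 1 × 3.99²) = 19.84.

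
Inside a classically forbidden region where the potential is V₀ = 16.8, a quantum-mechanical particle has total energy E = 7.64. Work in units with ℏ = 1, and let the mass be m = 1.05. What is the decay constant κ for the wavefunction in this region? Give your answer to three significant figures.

Since E < V₀ the TISE in this region is ψ'' = κ²ψ with κ = √(2m(V₀ − E))/ℏ.
κ = √(2 × 1.05 × 9.16) = 4.386.

κ = 4.39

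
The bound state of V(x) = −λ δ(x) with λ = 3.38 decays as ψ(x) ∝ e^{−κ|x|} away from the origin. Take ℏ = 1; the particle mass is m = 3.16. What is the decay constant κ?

κ = 10.7

Integrate −(ℏ²/2m)ψ'' − λδ(x)ψ = Eψ from −ε to +ε: the ψ'' term gives ψ'(0⁺) − ψ'(0⁻) and the δ term gives −(2mλ/ℏ²)ψ(0).
With ψ ∝ e^{−κ|x|} this yields −2κ = −2mλ/ℏ², so κ = mλ/ℏ² = 10.68.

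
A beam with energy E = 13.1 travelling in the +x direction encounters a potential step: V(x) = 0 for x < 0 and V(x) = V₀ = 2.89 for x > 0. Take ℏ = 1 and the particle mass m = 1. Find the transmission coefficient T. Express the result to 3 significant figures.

T = 0.996

On each side the TISE gives plane waves with k = √(2m(E − V))/ℏ: k₁ = √(2·1·13.1) = 5.119, k₂ = √(2·1·10.21) = 4.519.
Matching ψ and ψ′ at x = 0 gives r = (k₁ − k₂)/(k₁ + k₂), so R = r² = 0.003873 and T = 1 − R = 0.9961.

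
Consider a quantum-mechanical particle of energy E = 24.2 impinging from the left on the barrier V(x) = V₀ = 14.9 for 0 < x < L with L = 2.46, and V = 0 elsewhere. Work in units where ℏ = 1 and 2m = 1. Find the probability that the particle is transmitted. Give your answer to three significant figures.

T = 0.821

E > V₀: inside the barrier k₂ = √(2m(E − V₀))/ℏ = 3.050, k₂L = 7.502.
Matching at both interfaces gives T⁻¹ = 1 + V₀² sin²(k₂L) / [4E(E − V₀)] = 1.217, hence T = 0.821.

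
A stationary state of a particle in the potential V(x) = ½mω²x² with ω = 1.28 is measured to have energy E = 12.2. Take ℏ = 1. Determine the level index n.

n = 9

E_n = ℏω(n + ½) ⇒ n = E/(ℏω) − ½ = 12.2/1.28 − 0.5 = 9.031 → n = 9.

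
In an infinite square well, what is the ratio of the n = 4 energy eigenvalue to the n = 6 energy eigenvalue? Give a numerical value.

0.444444

Since E_n ∝ n², the ratio is (4/6)² = 0.444444.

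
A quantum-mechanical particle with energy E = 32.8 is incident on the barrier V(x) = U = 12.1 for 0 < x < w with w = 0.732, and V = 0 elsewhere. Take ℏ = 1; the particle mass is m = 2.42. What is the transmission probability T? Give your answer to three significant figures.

E > U: inside the barrier k₂ = √(2m(E − U))/ℏ = 10.01, k₂w = 7.327.
T = [1 + U² sin²(k₂w) / (4E(E − U))]⁻¹ = 1/1.040 = 0.961.

T = 0.961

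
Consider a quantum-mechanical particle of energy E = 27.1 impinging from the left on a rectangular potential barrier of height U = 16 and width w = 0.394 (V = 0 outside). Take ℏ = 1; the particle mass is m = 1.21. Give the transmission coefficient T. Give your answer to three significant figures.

Above the barrier the interior wavenumber is k₂ = √(2m(E − U))/ℏ = 5.183, giving phase k₂w = 2.042.
T = [1 + U² sin²(k₂w) / (4E(E − U))]⁻¹ = 1/1.169 = 0.856.

T = 0.856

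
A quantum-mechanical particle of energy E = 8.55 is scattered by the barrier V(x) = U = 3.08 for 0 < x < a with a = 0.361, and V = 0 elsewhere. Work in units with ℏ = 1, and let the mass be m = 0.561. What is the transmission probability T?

Above the barrier the interior wavenumber is k₂ = √(2m(E − U))/ℏ = 2.477, giving phase k₂a = 0.8943.
T = [1 + U² sin²(k₂a) / (4E(E − U))]⁻¹ = 1/1.031 = 0.970.

T = 0.970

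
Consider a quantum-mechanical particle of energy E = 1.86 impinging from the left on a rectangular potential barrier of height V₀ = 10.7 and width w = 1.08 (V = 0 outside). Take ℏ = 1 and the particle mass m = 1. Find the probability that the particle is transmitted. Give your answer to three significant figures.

Since E < V₀ the interior solution is evanescent with decay constant κ = √(2m(V₀ − E))/ℏ = 4.205.
κw = 4.541, sinh(κw) = 46.89.
The exact tunnelling result is T⁻¹ = 1 + V₀² sinh²(κw) / [4E(V₀ − E)] = 3829, so T = 0.000261.

T = 0.000261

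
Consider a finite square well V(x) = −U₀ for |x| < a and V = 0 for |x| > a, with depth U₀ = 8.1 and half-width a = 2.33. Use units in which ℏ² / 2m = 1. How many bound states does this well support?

N = 5

The dimensionless depth is z₀ = a√(2mU₀)/ℏ = 2.33 × √(8.100) = 6.631.
A new bound state (alternating even/odd) appears each time z₀ passes a multiple of π/2, so N = ⌊2z₀/π⌋ + 1 = ⌊4.222⌋ + 1 = 5.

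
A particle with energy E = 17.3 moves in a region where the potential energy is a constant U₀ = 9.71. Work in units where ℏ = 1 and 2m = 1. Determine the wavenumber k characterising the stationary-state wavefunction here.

With E > U₀ the solution is oscillatory, ψ ∝ e^{±ikx} with k = √(2m(E − U₀))/ℏ.
k = √(2 × 0.5 × 7.59) = 2.755.

k = 2.75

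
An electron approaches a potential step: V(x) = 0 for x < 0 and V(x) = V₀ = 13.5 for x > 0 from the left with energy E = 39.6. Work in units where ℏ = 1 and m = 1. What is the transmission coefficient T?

T = 0.989

On each side the TISE gives plane waves with k = √(2m(E − V))/ℏ: k₁ = √(2·1·39.6) = 8.899, k₂ = √(2·1·26.1) = 7.225.
Continuity of ψ and ψ′ at the step yields the reflection amplitude r = (k₁ − k₂)/(k₁ + k₂) = 0.1038; thus R = |r|² = 0.01078, T = 0.9892.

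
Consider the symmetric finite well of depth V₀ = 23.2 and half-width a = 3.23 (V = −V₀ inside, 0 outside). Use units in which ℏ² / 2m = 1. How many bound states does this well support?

The dimensionless depth is z₀ = a√(2mV₀)/ℏ = 3.23 × √(23.20) = 15.56.
The even/odd transcendental equations gain one root per π/2 in z₀, giving N = 1 + ⌊2z₀/π⌋ = 1 + ⌊9.904⌋ = 10.

N = 10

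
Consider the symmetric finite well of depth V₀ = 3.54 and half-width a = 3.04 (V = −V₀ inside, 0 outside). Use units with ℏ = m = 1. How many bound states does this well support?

Define the well-strength parameter z₀ = (a/ℏ)√(2mV₀) = 3.04 × √(2·1·3.54) = 8.089.
A new bound state (alternating even/odd) appears each time z₀ passes a multiple of π/2, so N = ⌊2z₀/π⌋ + 1 = ⌊5.150⌋ + 1 = 6.

N = 6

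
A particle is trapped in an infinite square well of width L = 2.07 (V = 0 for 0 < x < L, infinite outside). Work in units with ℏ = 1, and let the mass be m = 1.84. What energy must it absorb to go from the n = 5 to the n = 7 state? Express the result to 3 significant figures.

ΔE = 15.0

E_n = n²π²ℏ²/(2mL²), so ΔE = (7² − 5²) π²ℏ²/(2mL²).
ΔE = 24 × π² / (2 × 1.84 × 2.07²) = 15.02.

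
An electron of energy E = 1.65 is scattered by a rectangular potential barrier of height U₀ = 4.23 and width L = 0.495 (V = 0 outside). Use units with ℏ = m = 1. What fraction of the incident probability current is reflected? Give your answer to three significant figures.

R = 0.666

Since E < U₀ the interior solution is evanescent with decay constant κ = √(2m(U₀ − E))/ℏ = 2.272.
κL = 1.124, sinh(κL) = 1.377.
The exact tunnelling result is T⁻¹ = 1 + U₀² sinh²(κL) / [4E(U₀ − E)] = 2.992, so T = 0.334.
R = 1 − T = 0.666.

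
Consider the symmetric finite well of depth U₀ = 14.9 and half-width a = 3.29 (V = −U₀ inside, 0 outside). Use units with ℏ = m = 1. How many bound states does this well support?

The dimensionless depth is z₀ = a√(2mU₀)/ℏ = 3.29 × √(29.80) = 17.96.
The even/odd transcendental equations gain one root per π/2 in z₀, giving N = 1 + ⌊2z₀/π⌋ = 1 + ⌊11.43⌋ = 12.

N = 12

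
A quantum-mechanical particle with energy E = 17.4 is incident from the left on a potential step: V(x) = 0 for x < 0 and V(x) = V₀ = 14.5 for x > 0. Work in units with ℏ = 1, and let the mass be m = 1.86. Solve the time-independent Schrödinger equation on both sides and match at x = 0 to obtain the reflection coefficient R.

The wavenumbers are k₁ = √(2mE)/ℏ = 8.045 on the left and k₂ = √(2m(E − V₀))/ℏ = 3.285 on the right.
Continuity of ψ and ψ′ at the step yields the reflection amplitude r = (k₁ − k₂)/(k₁ + k₂) = 0.4202; thus R = |r|² = 0.1766, T = 0.8234.

R = 0.177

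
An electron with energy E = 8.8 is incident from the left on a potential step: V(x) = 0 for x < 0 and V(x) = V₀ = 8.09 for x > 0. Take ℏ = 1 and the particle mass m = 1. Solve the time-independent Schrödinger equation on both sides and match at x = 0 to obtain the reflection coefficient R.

R = 0.311

The wavenumbers are k₁ = √(2mE)/ℏ = 4.195 on the left and k₂ = √(2m(E − V₀))/ℏ = 1.192 on the right.
Continuity of ψ and ψ′ at the step yields the reflection amplitude r = (k₁ − k₂)/(k₁ + k₂) = 0.5576; thus R = |r|² = 0.3109, T = 0.6891.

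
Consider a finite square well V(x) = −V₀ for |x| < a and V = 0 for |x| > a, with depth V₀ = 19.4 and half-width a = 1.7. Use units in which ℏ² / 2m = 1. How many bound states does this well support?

N = 5

The dimensionless depth is z₀ = a√(2mV₀)/ℏ = 1.7 × √(19.40) = 7.488.
A new bound state (alternating even/odd) appears each time z₀ passes a multiple of π/2, so N = ⌊2z₀/π⌋ + 1 = ⌊4.767⌋ + 1 = 5.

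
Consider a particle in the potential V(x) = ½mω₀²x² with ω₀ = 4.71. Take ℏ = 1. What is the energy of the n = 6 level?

E = 30.6

Using E_n = (n + ½)ℏω₀: E_6 = 6.5 × 4.71 = 30.62.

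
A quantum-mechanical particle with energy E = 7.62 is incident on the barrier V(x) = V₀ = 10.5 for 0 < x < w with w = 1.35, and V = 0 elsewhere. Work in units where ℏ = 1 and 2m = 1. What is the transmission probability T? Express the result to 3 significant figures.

T = 0.0322

Since E < V₀ the interior solution is evanescent with decay constant κ = √(2m(V₀ − E))/ℏ = 1.697.
κw = 2.291, sinh(κw) = 4.892.
Matching ψ, ψ′ at both faces gives T = [1 + V₀² sinh²(κw) / (4E(V₀ − E))]⁻¹ = 1/31.06 = 0.0322.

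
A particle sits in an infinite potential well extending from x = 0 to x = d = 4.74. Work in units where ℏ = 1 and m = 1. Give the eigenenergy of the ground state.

E = 0.220

The infinite-well eigenfunctions ψ_n = √(2/d) sin(nπx/d) vanish at both walls, giving E_n = n²π²ℏ²/(2md²).
E_1 = 1² × π² / (2 × 1 × 4.74²) = 0.2196.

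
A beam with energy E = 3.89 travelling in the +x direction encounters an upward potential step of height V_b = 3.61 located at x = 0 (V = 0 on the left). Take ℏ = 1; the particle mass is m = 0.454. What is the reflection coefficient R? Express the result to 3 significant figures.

R = 0.333

The wavenumbers are k₁ = √(2mE)/ℏ = 1.879 on the left and k₂ = √(2m(E − V_b))/ℏ = 0.5042 on the right.
Continuity of ψ and ψ′ at the step yields the reflection amplitude r = (k₁ − k₂)/(k₁ + k₂) = 0.5769; thus R = |r|² = 0.3328, T = 0.6672.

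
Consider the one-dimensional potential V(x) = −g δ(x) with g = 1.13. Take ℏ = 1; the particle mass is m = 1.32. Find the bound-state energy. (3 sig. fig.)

The bound state is ψ(x) = √κ e^{−κ|x|}. The derivative jump ψ'(0⁺) − ψ'(0⁻) = −(2mg/ℏ²)ψ(0) fixes κ = mg/ℏ² = 1.492.
Then E = −ℏ²κ²/(2m) = −mg²/(2ℏ²) = -0.8428.

E = -0.843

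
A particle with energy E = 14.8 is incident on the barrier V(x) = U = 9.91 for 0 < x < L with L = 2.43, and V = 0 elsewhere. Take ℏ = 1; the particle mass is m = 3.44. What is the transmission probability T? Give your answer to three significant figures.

E > U: inside the barrier k₂ = √(2m(E − U))/ℏ = 5.800, k₂L = 14.09.
Matching at both interfaces gives T⁻¹ = 1 + U² sin²(k₂L) / [4E(E − U)] = 1.339, hence T = 0.747.

T = 0.747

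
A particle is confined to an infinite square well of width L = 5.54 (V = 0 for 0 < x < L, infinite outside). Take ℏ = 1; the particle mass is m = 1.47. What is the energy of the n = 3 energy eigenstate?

The infinite-well eigenfunctions ψ_n = √(2/L) sin(nπx/L) vanish at both walls, giving E_n = n²π²ℏ²/(2mL²).
E_3 = 3² × π² / (2 × 1.47 × 5.54²) = 0.9844.

E = 0.984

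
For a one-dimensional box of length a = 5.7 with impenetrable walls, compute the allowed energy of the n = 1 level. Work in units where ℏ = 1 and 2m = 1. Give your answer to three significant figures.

Requiring ψ(0) = ψ(a) = 0 quantises k = nπ/a, hence E_n = ℏ²k²/2m = n²π²ℏ²/(2ma²).
E_1 = 1² × π² / (2 × 0.5 × 5.7²) = 0.3038.

E = 0.304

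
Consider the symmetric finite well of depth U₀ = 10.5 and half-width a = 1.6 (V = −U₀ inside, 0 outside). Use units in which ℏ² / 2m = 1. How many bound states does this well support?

N = 4

Define the well-strength parameter z₀ = (a/ℏ)√(2mU₀) = 1.6 × √(2·0.5·10.5) = 5.185.
A new bound state (alternating even/odd) appears each time z₀ passes a multiple of π/2, so N = ⌊2z₀/π⌋ + 1 = ⌊3.301⌋ + 1 = 4.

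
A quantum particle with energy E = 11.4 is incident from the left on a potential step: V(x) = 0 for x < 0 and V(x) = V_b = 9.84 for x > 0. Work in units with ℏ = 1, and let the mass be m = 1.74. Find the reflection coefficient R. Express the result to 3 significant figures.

On each side the TISE gives plane waves with k = √(2m(E − V))/ℏ: k₁ = √(2·1.74·11.4) = 6.299, k₂ = √(2·1.74·1.56) = 2.330.
Matching ψ and ψ′ at x = 0 gives r = (k₁ − k₂)/(k₁ + k₂), so R = r² = 0.2115 and T = 1 − R = 0.7885.

R = 0.212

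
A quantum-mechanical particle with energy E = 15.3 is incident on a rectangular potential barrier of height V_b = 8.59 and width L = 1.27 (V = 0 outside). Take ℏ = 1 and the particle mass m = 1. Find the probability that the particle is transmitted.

E > V_b: inside the barrier k₂ = √(2m(E − V_b))/ℏ = 3.663, k₂L = 4.652.
T = [1 + V_b² sin²(k₂L) / (4E(E − V_b))]⁻¹ = 1/1.179 = 0.848.

T = 0.848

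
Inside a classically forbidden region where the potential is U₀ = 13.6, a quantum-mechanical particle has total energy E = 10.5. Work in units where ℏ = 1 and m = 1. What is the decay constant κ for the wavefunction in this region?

κ = 2.49

Since E < U₀ the TISE in this region is ψ'' = κ²ψ with κ = √(2m(U₀ − E))/ℏ.
κ = √(2 × 1 × 3.1) = 2.490.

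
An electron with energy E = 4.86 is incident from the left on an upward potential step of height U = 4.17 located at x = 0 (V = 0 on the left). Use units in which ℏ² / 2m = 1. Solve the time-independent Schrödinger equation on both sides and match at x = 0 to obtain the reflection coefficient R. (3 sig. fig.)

On each side the TISE gives plane waves with k = √(2m(E − V))/ℏ: k₁ = √(2·½·4.86) = 2.205, k₂ = √(2·½·0.69) = 0.8307.
Matching ψ and ψ′ at x = 0 gives r = (k₁ − k₂)/(k₁ + k₂), so R = r² = 0.2049 and T = 1 − R = 0.7951.

R = 0.205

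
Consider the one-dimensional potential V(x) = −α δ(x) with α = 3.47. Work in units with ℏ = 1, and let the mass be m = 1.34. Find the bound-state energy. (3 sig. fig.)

E = -8.07

For x ≠ 0 the bound state is ψ ∝ e^{−κ|x|}; integrating the TISE across the delta gives the cusp condition 2κ = 2mα/ℏ², so κ = 4.650.
Then E = −ℏ²κ²/(2m) = −mα²/(2ℏ²) = -8.067.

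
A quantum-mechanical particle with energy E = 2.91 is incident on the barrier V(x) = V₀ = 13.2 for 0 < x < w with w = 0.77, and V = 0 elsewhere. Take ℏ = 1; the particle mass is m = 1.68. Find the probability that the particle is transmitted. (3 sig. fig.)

T = 0.000321

Since E < V₀ the interior solution is evanescent with decay constant κ = √(2m(V₀ − E))/ℏ = 5.880.
κw = 4.528, sinh(κw) = 46.26.
Matching ψ, ψ′ at both faces gives T = [1 + V₀² sinh²(κw) / (4E(V₀ − E))]⁻¹ = 1/3114 = 0.000321.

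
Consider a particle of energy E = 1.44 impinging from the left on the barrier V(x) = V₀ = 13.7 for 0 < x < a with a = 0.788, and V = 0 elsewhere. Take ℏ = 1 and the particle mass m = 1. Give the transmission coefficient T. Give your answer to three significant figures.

T = 0.000614

Since E < V₀ the interior solution is evanescent with decay constant κ = √(2m(V₀ − E))/ℏ = 4.952.
κa = 3.902, sinh(κa) = 24.74.
The exact tunnelling result is T⁻¹ = 1 + V₀² sinh²(κa) / [4E(V₀ − E)] = 1628, so T = 0.000614.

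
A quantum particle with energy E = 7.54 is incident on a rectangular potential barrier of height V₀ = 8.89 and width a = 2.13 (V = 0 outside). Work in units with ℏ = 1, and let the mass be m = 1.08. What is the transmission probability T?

T = 0.00143

E < V₀: inside the barrier ψ ∝ e^{±κx} with κ = √(2m(V₀ − E))/ℏ = 1.708.
κa = 3.637, sinh(κa) = 18.98.
The exact tunnelling result is T⁻¹ = 1 + V₀² sinh²(κa) / [4E(V₀ − E)] = 700.3, so T = 0.00143.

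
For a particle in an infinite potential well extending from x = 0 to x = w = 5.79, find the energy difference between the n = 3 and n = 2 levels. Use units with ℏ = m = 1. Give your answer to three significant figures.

ΔE = 0.736

E_n = n²π²ℏ²/(2mw²), so ΔE = (3² − 2²) π²ℏ²/(2mw²).
ΔE = 5 × π² / (2 × 1 × 5.79²) = 0.7360.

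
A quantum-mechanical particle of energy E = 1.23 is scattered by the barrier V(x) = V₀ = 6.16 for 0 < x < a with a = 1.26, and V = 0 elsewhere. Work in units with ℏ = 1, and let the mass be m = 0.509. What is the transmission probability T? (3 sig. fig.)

Since E < V₀ the interior solution is evanescent with decay constant κ = √(2m(V₀ − E))/ℏ = 2.240.
κa = 2.823, sinh(κa) = 8.382.
The exact tunnelling result is T⁻¹ = 1 + V₀² sinh²(κa) / [4E(V₀ − E)] = 110.9, so T = 0.00902.

T = 0.00902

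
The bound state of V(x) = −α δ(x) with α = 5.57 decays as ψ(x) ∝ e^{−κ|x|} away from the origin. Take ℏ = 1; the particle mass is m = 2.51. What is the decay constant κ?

κ = 14.0

Integrating the TISE across x = 0 gives the cusp condition ψ'(0⁺) − ψ'(0⁻) = −(2mα/ℏ²)ψ(0).
With ψ ∝ e^{−κ|x|} this yields −2κ = −2mα/ℏ², so κ = mα/ℏ² = 13.98.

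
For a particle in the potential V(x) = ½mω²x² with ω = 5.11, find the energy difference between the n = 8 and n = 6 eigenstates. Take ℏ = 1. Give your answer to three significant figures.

E_n = ℏω(n + ½), so ΔE = (8 − 6) ℏω = 2 × 5.11 = 10.22.

ΔE = 10.2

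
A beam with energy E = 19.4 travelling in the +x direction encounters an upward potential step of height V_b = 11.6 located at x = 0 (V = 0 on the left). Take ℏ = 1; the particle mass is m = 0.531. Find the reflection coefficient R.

The wavenumbers are k₁ = √(2mE)/ℏ = 4.539 on the left and k₂ = √(2m(E − V_b))/ℏ = 2.878 on the right.
Continuity of ψ and ψ′ at the step yields the reflection amplitude r = (k₁ − k₂)/(k₁ + k₂) = 0.2239; thus R = |r|² = 0.05014, T = 0.9499.

R = 0.0501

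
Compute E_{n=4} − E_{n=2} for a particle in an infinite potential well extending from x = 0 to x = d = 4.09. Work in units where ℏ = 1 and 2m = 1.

ΔE = 7.08

E_n = n²π²ℏ²/(2md²), so ΔE = (4² − 2²) π²ℏ²/(2md²).
ΔE = 12 × π² / (2 × 0.5 × 4.09²) = 7.080.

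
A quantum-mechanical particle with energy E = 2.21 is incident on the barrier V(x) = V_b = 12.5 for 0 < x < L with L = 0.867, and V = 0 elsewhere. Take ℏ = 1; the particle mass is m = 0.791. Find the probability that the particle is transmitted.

Since E < V_b the interior solution is evanescent with decay constant κ = √(2m(V_b − E))/ℏ = 4.035.
κL = 3.498, sinh(κL) = 16.51.
Matching ψ, ψ′ at both faces gives T = [1 + V_b² sinh²(κL) / (4E(V_b − E))]⁻¹ = 1/469.3 = 0.00213.

T = 0.00213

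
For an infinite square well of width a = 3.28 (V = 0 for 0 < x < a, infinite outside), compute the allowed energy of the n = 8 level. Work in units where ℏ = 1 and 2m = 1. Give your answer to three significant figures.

Requiring ψ(0) = ψ(a) = 0 quantises k = nπ/a, hence E_n = ℏ²k²/2m = n²π²ℏ²/(2ma²).
E_8 = 8² × π² / (2 × 0.5 × 3.28²) = 58.71.

E = 58.7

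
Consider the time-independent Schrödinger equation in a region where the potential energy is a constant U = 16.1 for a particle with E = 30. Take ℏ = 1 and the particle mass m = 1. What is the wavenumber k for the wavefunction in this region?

k = 5.27

With E > U the solution is oscillatory, ψ ∝ e^{±ikx} with k = √(2m(E − U))/ℏ.
k = √(2 × 1 × 13.9) = 5.273.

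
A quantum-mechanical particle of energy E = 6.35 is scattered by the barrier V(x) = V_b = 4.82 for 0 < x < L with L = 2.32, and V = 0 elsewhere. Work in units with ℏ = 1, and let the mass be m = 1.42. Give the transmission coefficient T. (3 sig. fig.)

Above the barrier the interior wavenumber is k₂ = √(2m(E − V_b))/ℏ = 2.085, giving phase k₂L = 4.836.
Matching at both interfaces gives T⁻¹ = 1 + V_b² sin²(k₂L) / [4E(E − V_b)] = 1.589, hence T = 0.629.

T = 0.629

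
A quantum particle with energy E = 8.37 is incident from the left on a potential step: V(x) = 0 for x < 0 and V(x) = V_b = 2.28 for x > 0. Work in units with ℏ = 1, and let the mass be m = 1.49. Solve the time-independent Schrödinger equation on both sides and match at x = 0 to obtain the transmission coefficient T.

T = 0.994

The wavenumbers are k₁ = √(2mE)/ℏ = 4.994 on the left and k₂ = √(2m(E − V_b))/ℏ = 4.260 on the right.
Matching ψ and ψ′ at x = 0 gives r = (k₁ − k₂)/(k₁ + k₂), so R = r² = 0.006294 and T = 1 − R = 0.9937.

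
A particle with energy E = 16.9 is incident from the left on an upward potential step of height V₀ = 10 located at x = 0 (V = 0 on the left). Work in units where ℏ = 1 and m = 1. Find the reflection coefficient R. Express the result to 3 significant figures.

The wavenumbers are k₁ = √(2mE)/ℏ = 5.814 on the left and k₂ = √(2m(E − V₀))/ℏ = 3.715 on the right.
Continuity of ψ and ψ′ at the step yields the reflection amplitude r = (k₁ − k₂)/(k₁ + k₂) = 0.2203; thus R = |r|² = 0.04852, T = 0.9515.

R = 0.0485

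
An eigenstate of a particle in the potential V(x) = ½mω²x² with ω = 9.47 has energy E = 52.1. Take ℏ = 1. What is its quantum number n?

n = 5

E_n = ℏω(n + ½) ⇒ n = E/(ℏω) − ½ = 52.1/9.47 − 0.5 = 5.002 → n = 5.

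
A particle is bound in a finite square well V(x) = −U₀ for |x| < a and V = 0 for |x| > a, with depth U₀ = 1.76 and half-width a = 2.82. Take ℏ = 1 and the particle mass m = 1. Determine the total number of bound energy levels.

N = 4

The dimensionless depth is z₀ = a√(2mU₀)/ℏ = 2.82 × √(3.520) = 5.291.
The even/odd transcendental equations gain one root per π/2 in z₀, giving N = 1 + ⌊2z₀/π⌋ = 1 + ⌊3.368⌋ = 4.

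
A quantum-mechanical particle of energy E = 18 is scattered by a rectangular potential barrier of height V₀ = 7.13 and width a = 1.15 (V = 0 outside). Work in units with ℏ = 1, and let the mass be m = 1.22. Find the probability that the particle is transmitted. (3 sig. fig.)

Above the barrier the interior wavenumber is k₂ = √(2m(E − V₀))/ℏ = 5.150, giving phase k₂a = 5.923.
Matching at both interfaces gives T⁻¹ = 1 + V₀² sin²(k₂a) / [4E(E − V₀)] = 1.008, hence T = 0.992.

T = 0.992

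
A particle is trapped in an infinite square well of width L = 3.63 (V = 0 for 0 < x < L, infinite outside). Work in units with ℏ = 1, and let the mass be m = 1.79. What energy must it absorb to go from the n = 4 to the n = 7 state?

E_n = n²π²ℏ²/(2mL²), so ΔE = (7² − 4²) π²ℏ²/(2mL²).
ΔE = 33 × π² / (2 × 1.79 × 3.63²) = 6.904.

ΔE = 6.90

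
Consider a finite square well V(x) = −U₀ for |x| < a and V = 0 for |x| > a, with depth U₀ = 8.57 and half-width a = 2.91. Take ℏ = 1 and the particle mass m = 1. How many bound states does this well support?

Define the well-strength parameter z₀ = (a/ℏ)√(2mU₀) = 2.91 × √(2·1·8.57) = 12.05.
A new bound state (alternating even/odd) appears each time z₀ passes a multiple of π/2, so N = ⌊2z₀/π⌋ + 1 = ⌊7.670⌋ + 1 = 8.

N = 8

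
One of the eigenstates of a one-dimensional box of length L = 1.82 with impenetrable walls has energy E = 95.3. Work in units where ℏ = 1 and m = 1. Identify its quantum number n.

n = 8

From E_n = n²π²ℏ²/(2mL²) invert to n = √(2mL²E)/(πℏ).
n = (1.82/π) × √(2 × 1 × 95.3) = 7.998 → n = 8.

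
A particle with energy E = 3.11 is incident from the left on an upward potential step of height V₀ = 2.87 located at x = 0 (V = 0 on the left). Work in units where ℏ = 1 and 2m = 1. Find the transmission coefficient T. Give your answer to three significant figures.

On each side the TISE gives plane waves with k = √(2m(E − V))/ℏ: k₁ = √(2·½·3.11) = 1.764, k₂ = √(2·½·0.24) = 0.4899.
Matching ψ and ψ′ at x = 0 gives r = (k₁ − k₂)/(k₁ + k₂), so R = r² = 0.3194 and T = 1 − R = 0.6806.

T = 0.681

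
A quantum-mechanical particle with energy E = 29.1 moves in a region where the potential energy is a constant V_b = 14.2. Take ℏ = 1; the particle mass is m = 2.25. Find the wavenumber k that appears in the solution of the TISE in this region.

k = 8.19

With E > V_b the solution is oscillatory, ψ ∝ e^{±ikx} with k = √(2m(E − V_b))/ℏ.
k = √(2 × 2.25 × 14.9) = 8.188.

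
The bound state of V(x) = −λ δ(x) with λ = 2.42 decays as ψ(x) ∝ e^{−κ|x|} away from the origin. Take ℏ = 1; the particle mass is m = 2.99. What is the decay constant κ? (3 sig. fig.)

Integrating the TISE across x = 0 gives the cusp condition ψ'(0⁺) − ψ'(0⁻) = −(2mλ/ℏ²)ψ(0).
With ψ ∝ e^{−κ|x|} this yields −2κ = −2mλ/ℏ², so κ = mλ/ℏ² = 7.236.

κ = 7.24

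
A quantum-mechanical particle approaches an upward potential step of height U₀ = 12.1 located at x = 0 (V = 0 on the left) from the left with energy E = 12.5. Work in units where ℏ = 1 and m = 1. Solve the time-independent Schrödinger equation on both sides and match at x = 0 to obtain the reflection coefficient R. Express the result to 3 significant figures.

The wavenumbers are k₁ = √(2mE)/ℏ = 5.000 on the left and k₂ = √(2m(E − U₀))/ℏ = 0.8944 on the right.
Continuity of ψ and ψ′ at the step yields the reflection amplitude r = (k₁ − k₂)/(k₁ + k₂) = 0.6965; thus R = |r|² = 0.4851, T = 0.5149.

R = 0.485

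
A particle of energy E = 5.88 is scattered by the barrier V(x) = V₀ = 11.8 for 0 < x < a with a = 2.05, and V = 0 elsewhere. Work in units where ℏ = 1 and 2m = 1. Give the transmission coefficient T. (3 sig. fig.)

T = 0.000186

E < V₀: inside the barrier ψ ∝ e^{±κx} with κ = √(2m(V₀ − E))/ℏ = 2.433.
κa = 4.988, sinh(κa) = 73.31.
The exact tunnelling result is T⁻¹ = 1 + V₀² sinh²(κa) / [4E(V₀ − E)] = 5375, so T = 0.000186.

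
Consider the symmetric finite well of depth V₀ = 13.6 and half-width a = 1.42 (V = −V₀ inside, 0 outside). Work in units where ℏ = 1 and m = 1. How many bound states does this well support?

Define the well-strength parameter z₀ = (a/ℏ)√(2mV₀) = 1.42 × √(2·1·13.6) = 7.406.
A new bound state (alternating even/odd) appears each time z₀ passes a multiple of π/2, so N = ⌊2z₀/π⌋ + 1 = ⌊4.715⌋ + 1 = 5.

N = 5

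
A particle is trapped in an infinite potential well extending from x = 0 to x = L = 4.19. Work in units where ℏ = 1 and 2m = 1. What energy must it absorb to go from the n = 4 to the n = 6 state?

ΔE = 11.2

E_n = n²π²ℏ²/(2mL²), so ΔE = (6² − 4²) π²ℏ²/(2mL²).
ΔE = 20 × π² / (2 × 0.5 × 4.19²) = 11.24.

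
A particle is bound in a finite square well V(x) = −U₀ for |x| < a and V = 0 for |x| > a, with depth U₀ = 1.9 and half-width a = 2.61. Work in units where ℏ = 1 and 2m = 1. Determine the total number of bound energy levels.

N = 3

The dimensionless depth is z₀ = a√(2mU₀)/ℏ = 2.61 × √(1.900) = 3.598.
The even/odd transcendental equations gain one root per π/2 in z₀, giving N = 1 + ⌊2z₀/π⌋ = 1 + ⌊2.290⌋ = 3.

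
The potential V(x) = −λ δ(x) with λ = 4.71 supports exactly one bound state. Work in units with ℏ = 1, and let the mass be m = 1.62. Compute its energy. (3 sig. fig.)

E = -18.0

The bound state is ψ(x) = √κ e^{−κ|x|}. The derivative jump ψ'(0⁺) − ψ'(0⁻) = −(2mλ/ℏ²)ψ(0) fixes κ = mλ/ℏ² = 7.630.
Then E = −ℏ²κ²/(2m) = −mλ²/(2ℏ²) = -17.97.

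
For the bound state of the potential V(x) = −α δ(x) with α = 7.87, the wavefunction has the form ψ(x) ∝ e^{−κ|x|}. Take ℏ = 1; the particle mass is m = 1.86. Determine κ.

Integrate −(ℏ²/2m)ψ'' − αδ(x)ψ = Eψ from −ε to +ε: the ψ'' term gives ψ'(0⁺) − ψ'(0⁻) and the δ term gives −(2mα/ℏ²)ψ(0).
With ψ ∝ e^{−κ|x|} this yields −2κ = −2mα/ℏ², so κ = mα/ℏ² = 14.64.

κ = 14.6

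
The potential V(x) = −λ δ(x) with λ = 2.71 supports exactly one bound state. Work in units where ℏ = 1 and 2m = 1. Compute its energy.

E = -1.84

For x ≠ 0 the bound state is ψ ∝ e^{−κ|x|}; integrating the TISE across the delta gives the cusp condition 2κ = 2mλ/ℏ², so κ = 1.355.
Then E = −ℏ²κ²/(2m) = −mλ²/(2ℏ²) = -1.836.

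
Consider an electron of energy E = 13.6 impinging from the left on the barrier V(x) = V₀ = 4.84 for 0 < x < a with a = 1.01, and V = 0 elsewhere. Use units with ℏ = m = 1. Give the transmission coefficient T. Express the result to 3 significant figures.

T = 0.963

E > V₀: inside the barrier k₂ = √(2m(E − V₀))/ℏ = 4.186, k₂a = 4.228.
T = [1 + V₀² sin²(k₂a) / (4E(E − V₀))]⁻¹ = 1/1.038 = 0.963.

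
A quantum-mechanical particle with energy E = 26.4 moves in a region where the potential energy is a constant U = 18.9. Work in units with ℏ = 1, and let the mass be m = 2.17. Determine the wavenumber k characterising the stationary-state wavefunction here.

k = 5.71

With E > U the solution is oscillatory, ψ ∝ e^{±ikx} with k = √(2m(E − U))/ℏ.
k = √(2 × 2.17 × 7.5) = 5.705.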